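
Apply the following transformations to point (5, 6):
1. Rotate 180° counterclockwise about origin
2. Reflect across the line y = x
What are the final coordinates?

Step 1: Rotate 180° → (-5, -6)
Step 2: Reflect across line y = x → (-6, -5)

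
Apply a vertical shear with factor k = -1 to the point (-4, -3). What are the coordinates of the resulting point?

Shear matrix for vertical shear with factor k = -1:
[[1, 0], [-1, 1]]
Result: (-4, -3) → (-4, 1)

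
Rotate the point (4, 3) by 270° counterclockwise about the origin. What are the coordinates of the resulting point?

Rotation matrix for 270°: [[cos 270°, -sin 270°], [sin 270°, cos 270°]] = [[0, 1], [-1, 0]]
[[0, 1], [-1, 0]] × [4, 3]ᵀ = [3, -4]ᵀ
Result: (3, -4)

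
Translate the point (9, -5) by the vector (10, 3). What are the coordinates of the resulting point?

Translation by (10, 3) (homogeneous matrix [[1, 0, 10], [0, 1, 3], [0, 0, 1]]):
x' = 9 + 10 = 19
y' = -5 + 3 = -2
Result: (19, -2)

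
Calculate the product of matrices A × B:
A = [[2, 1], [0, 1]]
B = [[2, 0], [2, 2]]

Matrix multiplication:
C[0][0] = 2×2 + 1×2 = 6
C[0][1] = 2×0 + 1×2 = 2
C[1][0] = 0×2 + 1×2 = 2
C[1][1] = 0×0 + 1×2 = 2
Result: [[6, 2], [2, 2]]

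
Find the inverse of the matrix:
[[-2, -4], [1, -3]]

For [[a,b],[c,d]], inverse = (1/det)·[[d,-b],[-c,a]]
det = (-2)(-3) - (-4)(1) = 6 - -4 = 10
Inverse = (1/10)·[[-3, 4], [-1, -2]]
= [[-3/10, 2/5], [-1/10, -1/5]]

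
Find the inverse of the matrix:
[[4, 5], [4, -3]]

For [[a,b],[c,d]], inverse = (1/det)·[[d,-b],[-c,a]]
det = (4)(-3) - (5)(4) = -12 - 20 = -32
Inverse = (1/-32)·[[-3, -5], [-4, 4]]
= [[3/32, 5/32], [1/8, -1/8]]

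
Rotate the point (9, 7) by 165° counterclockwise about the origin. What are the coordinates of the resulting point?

Rotation matrix for 165°: [[cos 165°, -sin 165°], [sin 165°, cos 165°]] ≈ [[-0.965926, -0.258819], [0.258819, -0.965926]]
[[-0.965926, -0.258819], [0.258819, -0.965926]] × [9, 7]ᵀ ≈ [-10.5051, -4.4321]ᵀ
Result: (-10.5051, -4.4321)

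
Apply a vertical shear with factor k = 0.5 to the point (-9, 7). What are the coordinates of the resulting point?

Shear matrix for vertical shear with factor k = 0.5:
[[1, 0], [0.50, 1]]
Result: (-9, 7) → (-9, 2.5)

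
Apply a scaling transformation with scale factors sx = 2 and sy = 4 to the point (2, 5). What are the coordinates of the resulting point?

Scaling matrix:
[[2, 0], [0, 4]]
Result: (2 × 2, 5 × 4) = (4, 20)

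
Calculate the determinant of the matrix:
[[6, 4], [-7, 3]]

For a 2×2 matrix [[a, b], [c, d]], det = ad - bc
det = (6)(3) - (4)(-7) = 18 - -28 = 46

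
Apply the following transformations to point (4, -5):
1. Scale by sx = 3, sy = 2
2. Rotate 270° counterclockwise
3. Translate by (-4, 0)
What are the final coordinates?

Step 1: Scale → (12, -10)
Step 2: Rotate 270° → (-10, -12)
Step 3: Translate → (-14, -12)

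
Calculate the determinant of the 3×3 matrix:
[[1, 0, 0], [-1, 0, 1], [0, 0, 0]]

Expansion along first row:
det = 1·det([[0,1],[0,0]]) - 0·det([[-1,1],[0,0]]) + 0·det([[-1,0],[0,0]])
    = 1·(0·0 - 1·0) - 0·(-1·0 - 1·0) + 0·(-1·0 - 0·0)
    = 1·0 - 0·0 + 0·0
    = 0 + 0 + 0 = 0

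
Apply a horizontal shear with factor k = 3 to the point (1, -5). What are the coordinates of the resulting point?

Shear matrix for horizontal shear with factor k = 3:
[[1, 3], [0, 1]]
Result: (1, -5) → (-14, -5)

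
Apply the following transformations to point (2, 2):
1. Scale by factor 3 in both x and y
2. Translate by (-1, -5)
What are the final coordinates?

Step 1: Scale (2, 2) by 3 → (6, 6)
Step 2: Translate by (-1, -5) → (5, 1)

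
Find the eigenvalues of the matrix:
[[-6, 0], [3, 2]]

Characteristic equation: det(A - λI) = 0
λ² - (trace)λ + (det) = 0
trace = -6 + 2 = -4, det = (-6)(2) - (0)(3) = -12
λ² - (-4)λ + (-12) = 0
λ = (-4 ± √((-4)² - 4·(-12))) / 2 = (-4 ± √64) / 2
Solving: λ = -6, 2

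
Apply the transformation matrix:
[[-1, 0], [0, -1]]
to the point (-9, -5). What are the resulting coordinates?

Matrix multiplication:
[[-1, 0], [0, -1]] × [-9, -5]ᵀ
= [(-1)(-9) + (0)(-5), (0)(-9) + (-1)(-5)]ᵀ
= [9, 5]ᵀ
Result: (9, 5)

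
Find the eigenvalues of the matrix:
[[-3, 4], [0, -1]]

Characteristic equation: det(A - λI) = 0
λ² - (trace)λ + (det) = 0
trace = -3 + -1 = -4, det = (-3)(-1) - (4)(0) = 3
λ² - (-4)λ + (3) = 0
λ = (-4 ± √((-4)² - 4·(3))) / 2 = (-4 ± √4) / 2
Solving: λ = -3, -1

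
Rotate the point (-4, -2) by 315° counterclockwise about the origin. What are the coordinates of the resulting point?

Rotation matrix for 315°: [[cos 315°, -sin 315°], [sin 315°, cos 315°]] ≈ [[0.707107, 0.707107], [-0.707107, 0.707107]]
[[0.707107, 0.707107], [-0.707107, 0.707107]] × [-4, -2]ᵀ ≈ [-4.2426, 1.4142]ᵀ
Result: (-4.2426, 1.4142)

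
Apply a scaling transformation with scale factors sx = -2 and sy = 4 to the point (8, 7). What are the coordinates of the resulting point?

Scaling matrix:
[[-2, 0], [0, 4]]
Result: (8 × -2, 7 × 4) = (-16, 28)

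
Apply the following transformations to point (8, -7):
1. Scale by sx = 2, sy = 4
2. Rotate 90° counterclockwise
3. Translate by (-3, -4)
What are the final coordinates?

Step 1: Scale → (16, -28)
Step 2: Rotate 90° → (28, 16)
Step 3: Translate → (25, 12)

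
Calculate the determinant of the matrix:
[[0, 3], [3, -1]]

For a 2×2 matrix [[a, b], [c, d]], det = ad - bc
det = (0)(-1) - (3)(3) = 0 - 9 = -9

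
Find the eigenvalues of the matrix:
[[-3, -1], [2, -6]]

Characteristic equation: det(A - λI) = 0
λ² - (trace)λ + (det) = 0
trace = -3 + -6 = -9, det = (-3)(-6) - (-1)(2) = 20
λ² - (-9)λ + (20) = 0
λ = (-9 ± √((-9)² - 4·(20))) / 2 = (-9 ± √1) / 2
Solving: λ = -5, -4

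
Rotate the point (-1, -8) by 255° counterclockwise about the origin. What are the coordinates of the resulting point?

Rotation matrix for 255°: [[cos 255°, -sin 255°], [sin 255°, cos 255°]] ≈ [[-0.258819, 0.965926], [-0.965926, -0.258819]]
[[-0.258819, 0.965926], [-0.965926, -0.258819]] × [-1, -8]ᵀ ≈ [-7.4686, 3.0365]ᵀ
Result: (-7.4686, 3.0365)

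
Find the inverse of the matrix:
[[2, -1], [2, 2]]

For [[a,b],[c,d]], inverse = (1/det)·[[d,-b],[-c,a]]
det = (2)(2) - (-1)(2) = 4 - -2 = 6
Inverse = (1/6)·[[2, 1], [-2, 2]]
= [[1/3, 1/6], [-1/3, 1/3]]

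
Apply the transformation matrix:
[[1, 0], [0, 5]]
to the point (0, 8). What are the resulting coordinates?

Matrix multiplication:
[[1, 0], [0, 5]] × [0, 8]ᵀ
= [(1)(0) + (0)(8), (0)(0) + (5)(8)]ᵀ
= [0, 40]ᵀ
Result: (0, 40)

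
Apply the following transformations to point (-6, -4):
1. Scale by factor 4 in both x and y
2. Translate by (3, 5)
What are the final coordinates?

Step 1: Scale (-6, -4) by 4 → (-24, -16)
Step 2: Translate by (3, 5) → (-21, -11)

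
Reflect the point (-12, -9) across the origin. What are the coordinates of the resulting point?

Reflection across origin: (-12, -9) → (12, 9)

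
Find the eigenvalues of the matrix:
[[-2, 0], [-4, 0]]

Characteristic equation: det(A - λI) = 0
λ² - (trace)λ + (det) = 0
trace = -2 + 0 = -2, det = (-2)(0) - (0)(-4) = 0
λ² - (-2)λ + (0) = 0
λ = (-2 ± √((-2)² - 4·(0))) / 2 = (-2 ± √4) / 2
Solving: λ = -2, 0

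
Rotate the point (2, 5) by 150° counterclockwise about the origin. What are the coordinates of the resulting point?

Rotation matrix for 150°: [[cos 150°, -sin 150°], [sin 150°, cos 150°]] ≈ [[-0.866025, -0.500000], [0.500000, -0.866025]]
[[-0.866025, -0.500000], [0.500000, -0.866025]] × [2, 5]ᵀ ≈ [-4.2321, -3.3301]ᵀ
Result: (-4.2321, -3.3301)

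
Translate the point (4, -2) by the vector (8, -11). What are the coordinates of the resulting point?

Translation by (8, -11) (homogeneous matrix [[1, 0, 8], [0, 1, -11], [0, 0, 1]]):
x' = 4 + 8 = 12
y' = -2 + -11 = -13
Result: (12, -13)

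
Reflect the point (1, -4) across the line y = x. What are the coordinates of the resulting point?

Reflection across line y = x: (1, -4) → (-4, 1)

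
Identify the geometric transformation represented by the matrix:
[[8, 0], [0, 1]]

This matrix represents: non-uniform scaling by sx = 8, sy = 1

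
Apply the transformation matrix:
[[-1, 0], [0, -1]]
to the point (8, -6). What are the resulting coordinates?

Matrix multiplication:
[[-1, 0], [0, -1]] × [8, -6]ᵀ
= [(-1)(8) + (0)(-6), (0)(8) + (-1)(-6)]ᵀ
= [-8, 6]ᵀ
Result: (-8, 6)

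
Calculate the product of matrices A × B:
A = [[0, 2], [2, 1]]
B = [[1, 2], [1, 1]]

Matrix multiplication:
C[0][0] = 0×1 + 2×1 = 2
C[0][1] = 0×2 + 2×1 = 2
C[1][0] = 2×1 + 1×1 = 3
C[1][1] = 2×2 + 1×1 = 5
Result: [[2, 2], [3, 5]]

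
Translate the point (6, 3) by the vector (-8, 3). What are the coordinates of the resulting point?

Translation by (-8, 3) (homogeneous matrix [[1, 0, -8], [0, 1, 3], [0, 0, 1]]):
x' = 6 + -8 = -2
y' = 3 + 3 = 6
Result: (-2, 6)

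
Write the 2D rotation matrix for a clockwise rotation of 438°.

Rotation matrix formula: [[cos θ, -sin θ], [sin θ, cos θ]]
A clockwise rotation by 438° is equivalent to a counterclockwise rotation by -438°.
For θ = -438°:
cos(-438°) = 0.2079
sin(-438°) = -0.9781
Result: [[0.2079, 0.9781], [-0.9781, 0.2079]]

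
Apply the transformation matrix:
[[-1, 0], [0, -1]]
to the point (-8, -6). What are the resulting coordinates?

Matrix multiplication:
[[-1, 0], [0, -1]] × [-8, -6]ᵀ
= [(-1)(-8) + (0)(-6), (0)(-8) + (-1)(-6)]ᵀ
= [8, 6]ᵀ
Result: (8, 6)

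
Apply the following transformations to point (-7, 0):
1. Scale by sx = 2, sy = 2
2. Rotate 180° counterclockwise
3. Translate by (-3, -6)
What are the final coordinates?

Step 1: Scale → (-14, 0)
Step 2: Rotate 180° → (14, 0)
Step 3: Translate → (11, -6)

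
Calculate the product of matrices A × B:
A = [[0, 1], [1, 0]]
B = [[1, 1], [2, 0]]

Matrix multiplication:
C[0][0] = 0×1 + 1×2 = 2
C[0][1] = 0×1 + 1×0 = 0
C[1][0] = 1×1 + 0×2 = 1
C[1][1] = 1×1 + 0×0 = 1
Result: [[2, 0], [1, 1]]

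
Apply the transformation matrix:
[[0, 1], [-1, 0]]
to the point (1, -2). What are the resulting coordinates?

Matrix multiplication:
[[0, 1], [-1, 0]] × [1, -2]ᵀ
= [(0)(1) + (1)(-2), (-1)(1) + (0)(-2)]ᵀ
= [-2, -1]ᵀ
Result: (-2, -1)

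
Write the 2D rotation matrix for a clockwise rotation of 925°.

Rotation matrix formula: [[cos θ, -sin θ], [sin θ, cos θ]]
A clockwise rotation by 925° is equivalent to a counterclockwise rotation by -925°.
For θ = -925°:
cos(-925°) = -0.9063
sin(-925°) = 0.4226
Result: [[-0.9063, -0.4226], [0.4226, -0.9063]]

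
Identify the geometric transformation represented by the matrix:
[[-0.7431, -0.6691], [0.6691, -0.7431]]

This matrix represents: rotation by 138° counterclockwise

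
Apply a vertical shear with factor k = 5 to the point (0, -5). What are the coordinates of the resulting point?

Shear matrix for vertical shear with factor k = 5:
[[1, 0], [5, 1]]
Result: (0, -5) → (0, -5)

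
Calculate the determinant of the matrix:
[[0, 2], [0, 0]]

For a 2×2 matrix [[a, b], [c, d]], det = ad - bc
det = (0)(0) - (2)(0) = 0 - 0 = 0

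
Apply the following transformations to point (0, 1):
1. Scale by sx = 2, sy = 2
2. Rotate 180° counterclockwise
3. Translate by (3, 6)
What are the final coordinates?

Step 1: Scale → (0, 2)
Step 2: Rotate 180° → (0, -2)
Step 3: Translate → (3, 4)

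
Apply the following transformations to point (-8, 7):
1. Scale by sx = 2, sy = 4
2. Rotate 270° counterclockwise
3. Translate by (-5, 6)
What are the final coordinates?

Step 1: Scale → (-16, 28)
Step 2: Rotate 270° → (28, 16)
Step 3: Translate → (23, 22)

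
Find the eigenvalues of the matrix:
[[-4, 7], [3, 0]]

Characteristic equation: det(A - λI) = 0
λ² - (trace)λ + (det) = 0
trace = -4 + 0 = -4, det = (-4)(0) - (7)(3) = -21
λ² - (-4)λ + (-21) = 0
λ = (-4 ± √((-4)² - 4·(-21))) / 2 = (-4 ± √100) / 2
Solving: λ = -7, 3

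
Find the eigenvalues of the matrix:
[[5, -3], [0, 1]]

Characteristic equation: det(A - λI) = 0
λ² - (trace)λ + (det) = 0
trace = 5 + 1 = 6, det = (5)(1) - (-3)(0) = 5
λ² - (6)λ + (5) = 0
λ = (6 ± √((6)² - 4·(5))) / 2 = (6 ± √16) / 2
Solving: λ = 1, 5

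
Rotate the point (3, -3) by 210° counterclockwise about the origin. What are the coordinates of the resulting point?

Rotation matrix for 210°: [[cos 210°, -sin 210°], [sin 210°, cos 210°]] ≈ [[-0.866025, 0.500000], [-0.500000, -0.866025]]
[[-0.866025, 0.500000], [-0.500000, -0.866025]] × [3, -3]ᵀ ≈ [-4.0981, 1.0981]ᵀ
Result: (-4.0981, 1.0981)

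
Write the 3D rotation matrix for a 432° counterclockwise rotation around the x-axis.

Rotation matrix for counterclockwise 432° around x-axis:
cos(432°) = 0.3090, sin(432°) = 0.9511
Result: [[1, 0, 0], [0, 0.3090, -0.9511], [0, 0.9511, 0.3090]]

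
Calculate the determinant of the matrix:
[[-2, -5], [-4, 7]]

For a 2×2 matrix [[a, b], [c, d]], det = ad - bc
det = (-2)(7) - (-5)(-4) = -14 - 20 = -34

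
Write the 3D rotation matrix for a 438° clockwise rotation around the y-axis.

Rotation matrix for clockwise 438° around y-axis:
A clockwise rotation by 438° is a counterclockwise rotation by -438°.
cos(-438°) = 0.2079, sin(-438°) = -0.9781
Result: [[0.2079, 0, -0.9781], [0, 1, 0], [0.9781, 0, 0.2079]]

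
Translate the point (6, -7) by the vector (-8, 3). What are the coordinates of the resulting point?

Translation by (-8, 3) (homogeneous matrix [[1, 0, -8], [0, 1, 3], [0, 0, 1]]):
x' = 6 + -8 = -2
y' = -7 + 3 = -4
Result: (-2, -4)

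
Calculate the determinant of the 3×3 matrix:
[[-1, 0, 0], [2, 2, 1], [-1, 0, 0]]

Expansion along first row:
det = -1·det([[2,1],[0,0]]) - 0·det([[2,1],[-1,0]]) + 0·det([[2,2],[-1,0]])
    = -1·(2·0 - 1·0) - 0·(2·0 - 1·-1) + 0·(2·0 - 2·-1)
    = -1·0 - 0·1 + 0·2
    = 0 + 0 + 0 = 0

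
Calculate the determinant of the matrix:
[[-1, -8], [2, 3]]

For a 2×2 matrix [[a, b], [c, d]], det = ad - bc
det = (-1)(3) - (-8)(2) = -3 - -16 = 13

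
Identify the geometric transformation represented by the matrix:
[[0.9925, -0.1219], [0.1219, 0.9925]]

This matrix represents: rotation by 7° counterclockwise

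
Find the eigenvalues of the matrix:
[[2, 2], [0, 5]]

Characteristic equation: det(A - λI) = 0
λ² - (trace)λ + (det) = 0
trace = 2 + 5 = 7, det = (2)(5) - (2)(0) = 10
λ² - (7)λ + (10) = 0
λ = (7 ± √((7)² - 4·(10))) / 2 = (7 ± √9) / 2
Solving: λ = 2, 5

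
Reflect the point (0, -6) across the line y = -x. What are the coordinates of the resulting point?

Reflection across line y = -x: (0, -6) → (6, 0)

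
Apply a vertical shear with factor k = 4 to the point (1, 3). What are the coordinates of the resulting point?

Shear matrix for vertical shear with factor k = 4:
[[1, 0], [4, 1]]
Result: (1, 3) → (1, 7)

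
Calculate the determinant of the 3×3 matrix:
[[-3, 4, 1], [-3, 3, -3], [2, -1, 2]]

Expansion along first row:
det = -3·det([[3,-3],[-1,2]]) - 4·det([[-3,-3],[2,2]]) + 1·det([[-3,3],[2,-1]])
    = -3·(3·2 - -3·-1) - 4·(-3·2 - -3·2) + 1·(-3·-1 - 3·2)
    = -3·3 - 4·0 + 1·-3
    = -9 + 0 + -3 = -12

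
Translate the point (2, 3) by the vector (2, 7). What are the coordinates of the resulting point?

Translation by (2, 7) (homogeneous matrix [[1, 0, 2], [0, 1, 7], [0, 0, 1]]):
x' = 2 + 2 = 4
y' = 3 + 7 = 10
Result: (4, 10)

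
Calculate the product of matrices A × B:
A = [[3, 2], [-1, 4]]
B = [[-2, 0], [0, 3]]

Matrix multiplication:
C[0][0] = 3×-2 + 2×0 = -6
C[0][1] = 3×0 + 2×3 = 6
C[1][0] = -1×-2 + 4×0 = 2
C[1][1] = -1×0 + 4×3 = 12
Result: [[-6, 6], [2, 12]]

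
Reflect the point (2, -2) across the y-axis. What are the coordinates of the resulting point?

Reflection across y-axis: (2, -2) → (-2, -2)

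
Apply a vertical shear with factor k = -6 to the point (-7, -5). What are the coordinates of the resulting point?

Shear matrix for vertical shear with factor k = -6:
[[1, 0], [-6, 1]]
Result: (-7, -5) → (-7, 37)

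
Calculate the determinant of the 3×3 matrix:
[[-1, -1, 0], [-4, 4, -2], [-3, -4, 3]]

Expansion along first row:
det = -1·det([[4,-2],[-4,3]]) - -1·det([[-4,-2],[-3,3]]) + 0·det([[-4,4],[-3,-4]])
    = -1·(4·3 - -2·-4) - -1·(-4·3 - -2·-3) + 0·(-4·-4 - 4·-3)
    = -1·4 - -1·-18 + 0·28
    = -4 + -18 + 0 = -22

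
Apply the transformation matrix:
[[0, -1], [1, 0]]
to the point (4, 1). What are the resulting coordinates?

Matrix multiplication:
[[0, -1], [1, 0]] × [4, 1]ᵀ
= [(0)(4) + (-1)(1), (1)(4) + (0)(1)]ᵀ
= [-1, 4]ᵀ
Result: (-1, 4)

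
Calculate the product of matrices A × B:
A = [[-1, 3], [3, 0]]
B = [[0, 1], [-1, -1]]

Matrix multiplication:
C[0][0] = -1×0 + 3×-1 = -3
C[0][1] = -1×1 + 3×-1 = -4
C[1][0] = 3×0 + 0×-1 = 0
C[1][1] = 3×1 + 0×-1 = 3
Result: [[-3, -4], [0, 3]]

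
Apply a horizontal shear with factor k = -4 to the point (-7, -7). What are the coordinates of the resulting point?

Shear matrix for horizontal shear with factor k = -4:
[[1, -4], [0, 1]]
Result: (-7, -7) → (21, -7)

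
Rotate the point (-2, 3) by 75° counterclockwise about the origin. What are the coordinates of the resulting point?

Rotation matrix for 75°: [[cos 75°, -sin 75°], [sin 75°, cos 75°]] ≈ [[0.258819, -0.965926], [0.965926, 0.258819]]
[[0.258819, -0.965926], [0.965926, 0.258819]] × [-2, 3]ᵀ ≈ [-3.4154, -1.1554]ᵀ
Result: (-3.4154, -1.1554)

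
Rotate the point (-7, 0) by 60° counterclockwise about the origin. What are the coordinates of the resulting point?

Rotation matrix for 60°: [[cos 60°, -sin 60°], [sin 60°, cos 60°]] ≈ [[0.500000, -0.866025], [0.866025, 0.500000]]
[[0.500000, -0.866025], [0.866025, 0.500000]] × [-7, 0]ᵀ ≈ [-3.5000, -6.0622]ᵀ
Result: (-3.5000, -6.0622)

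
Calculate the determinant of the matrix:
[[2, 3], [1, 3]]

For a 2×2 matrix [[a, b], [c, d]], det = ad - bc
det = (2)(3) - (3)(1) = 6 - 3 = 3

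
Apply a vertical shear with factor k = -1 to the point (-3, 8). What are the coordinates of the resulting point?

Shear matrix for vertical shear with factor k = -1:
[[1, 0], [-1, 1]]
Result: (-3, 8) → (-3, 11)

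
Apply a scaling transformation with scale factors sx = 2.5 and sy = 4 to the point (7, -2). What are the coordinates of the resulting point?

Scaling matrix:
[[2.50, 0], [0, 4]]
Result: (7 × 2.5, -2 × 4) = (17.5, -8)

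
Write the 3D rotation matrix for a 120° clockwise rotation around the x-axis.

Rotation matrix for clockwise 120° around x-axis:
A clockwise rotation by 120° is a counterclockwise rotation by -120°.
cos(-120°) = -1/2, sin(-120°) = -√3/2
Result: [[1, 0, 0], [0, -1/2, √3/2], [0, -√3/2, -1/2]]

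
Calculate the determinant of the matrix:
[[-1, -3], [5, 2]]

For a 2×2 matrix [[a, b], [c, d]], det = ad - bc
det = (-1)(2) - (-3)(5) = -2 - -15 = 13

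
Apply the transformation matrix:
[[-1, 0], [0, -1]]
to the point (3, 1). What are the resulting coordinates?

Matrix multiplication:
[[-1, 0], [0, -1]] × [3, 1]ᵀ
= [(-1)(3) + (0)(1), (0)(3) + (-1)(1)]ᵀ
= [-3, -1]ᵀ
Result: (-3, -1)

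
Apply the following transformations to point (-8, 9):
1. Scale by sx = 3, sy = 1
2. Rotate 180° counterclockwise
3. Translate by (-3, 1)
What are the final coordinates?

Step 1: Scale → (-24, 9)
Step 2: Rotate 180° → (24, -9)
Step 3: Translate → (21, -8)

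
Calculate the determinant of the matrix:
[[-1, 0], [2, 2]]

For a 2×2 matrix [[a, b], [c, d]], det = ad - bc
det = (-1)(2) - (0)(2) = -2 - 0 = -2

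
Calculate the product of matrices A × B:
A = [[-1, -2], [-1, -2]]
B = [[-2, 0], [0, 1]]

Matrix multiplication:
C[0][0] = -1×-2 + -2×0 = 2
C[0][1] = -1×0 + -2×1 = -2
C[1][0] = -1×-2 + -2×0 = 2
C[1][1] = -1×0 + -2×1 = -2
Result: [[2, -2], [2, -2]]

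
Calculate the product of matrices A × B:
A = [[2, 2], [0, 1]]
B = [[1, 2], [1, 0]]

Matrix multiplication:
C[0][0] = 2×1 + 2×1 = 4
C[0][1] = 2×2 + 2×0 = 4
C[1][0] = 0×1 + 1×1 = 1
C[1][1] = 0×2 + 1×0 = 0
Result: [[4, 4], [1, 0]]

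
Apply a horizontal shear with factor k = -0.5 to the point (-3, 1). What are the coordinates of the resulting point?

Shear matrix for horizontal shear with factor k = -0.5:
[[1, -0.50], [0, 1]]
Result: (-3, 1) → (-3.5, 1)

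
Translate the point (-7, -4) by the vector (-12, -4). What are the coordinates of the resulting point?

Translation by (-12, -4) (homogeneous matrix [[1, 0, -12], [0, 1, -4], [0, 0, 1]]):
x' = -7 + -12 = -19
y' = -4 + -4 = -8
Result: (-19, -8)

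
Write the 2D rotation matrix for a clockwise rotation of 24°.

Rotation matrix formula: [[cos θ, -sin θ], [sin θ, cos θ]]
A clockwise rotation by 24° is equivalent to a counterclockwise rotation by -24°.
For θ = -24°:
cos(-24°) = 0.9135
sin(-24°) = -0.4067
Result: [[0.9135, 0.4067], [-0.4067, 0.9135]]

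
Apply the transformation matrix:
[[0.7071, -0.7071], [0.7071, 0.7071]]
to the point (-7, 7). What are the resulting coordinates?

Matrix multiplication:
[[0.7071, -0.7071], [0.7071, 0.7071]] × [-7, 7]ᵀ
= [(0.7071)(-7) + (-0.7071)(7), (0.7071)(-7) + (0.7071)(7)]ᵀ
= [-9.8994, 0]ᵀ
Result: (-9.8994, 0)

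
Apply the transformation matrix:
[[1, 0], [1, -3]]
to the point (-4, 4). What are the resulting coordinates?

Matrix multiplication:
[[1, 0], [1, -3]] × [-4, 4]ᵀ
= [(1)(-4) + (0)(4), (1)(-4) + (-3)(4)]ᵀ
= [-4, -16]ᵀ
Result: (-4, -16)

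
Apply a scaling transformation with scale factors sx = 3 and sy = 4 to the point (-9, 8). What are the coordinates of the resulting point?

Scaling matrix:
[[3, 0], [0, 4]]
Result: (-9 × 3, 8 × 4) = (-27, 32)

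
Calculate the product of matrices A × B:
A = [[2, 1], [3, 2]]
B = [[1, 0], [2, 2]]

Matrix multiplication:
C[0][0] = 2×1 + 1×2 = 4
C[0][1] = 2×0 + 1×2 = 2
C[1][0] = 3×1 + 2×2 = 7
C[1][1] = 3×0 + 2×2 = 4
Result: [[4, 2], [7, 4]]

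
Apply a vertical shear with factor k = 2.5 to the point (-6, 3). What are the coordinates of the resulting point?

Shear matrix for vertical shear with factor k = 2.5:
[[1, 0], [2.50, 1]]
Result: (-6, 3) → (-6, -12)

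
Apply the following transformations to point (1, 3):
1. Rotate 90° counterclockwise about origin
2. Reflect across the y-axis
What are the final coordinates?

Step 1: Rotate 90° → (-3, 1)
Step 2: Reflect across y-axis → (3, 1)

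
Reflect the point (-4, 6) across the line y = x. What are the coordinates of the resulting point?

Reflection across line y = x: (-4, 6) → (6, -4)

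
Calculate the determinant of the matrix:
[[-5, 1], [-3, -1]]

For a 2×2 matrix [[a, b], [c, d]], det = ad - bc
det = (-5)(-1) - (1)(-3) = 5 - -3 = 8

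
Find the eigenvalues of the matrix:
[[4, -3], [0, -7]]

Characteristic equation: det(A - λI) = 0
λ² - (trace)λ + (det) = 0
trace = 4 + -7 = -3, det = (4)(-7) - (-3)(0) = -28
λ² - (-3)λ + (-28) = 0
λ = (-3 ± √((-3)² - 4·(-28))) / 2 = (-3 ± √121) / 2
Solving: λ = -7, 4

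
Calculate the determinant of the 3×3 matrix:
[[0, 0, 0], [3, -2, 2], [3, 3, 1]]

Expansion along first row:
det = 0·det([[-2,2],[3,1]]) - 0·det([[3,2],[3,1]]) + 0·det([[3,-2],[3,3]])
    = 0·(-2·1 - 2·3) - 0·(3·1 - 2·3) + 0·(3·3 - -2·3)
    = 0·-8 - 0·-3 + 0·15
    = 0 + 0 + 0 = 0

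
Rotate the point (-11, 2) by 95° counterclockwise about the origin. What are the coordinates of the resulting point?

Rotation matrix for 95°: [[cos 95°, -sin 95°], [sin 95°, cos 95°]] ≈ [[-0.087156, -0.996195], [0.996195, -0.087156]]
[[-0.087156, -0.996195], [0.996195, -0.087156]] × [-11, 2]ᵀ ≈ [-1.0337, -11.1325]ᵀ
Result: (-1.0337, -11.1325)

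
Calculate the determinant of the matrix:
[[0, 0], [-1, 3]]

For a 2×2 matrix [[a, b], [c, d]], det = ad - bc
det = (0)(3) - (0)(-1) = 0 - 0 = 0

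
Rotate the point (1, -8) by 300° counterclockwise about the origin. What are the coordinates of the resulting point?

Rotation matrix for 300°: [[cos 300°, -sin 300°], [sin 300°, cos 300°]] ≈ [[0.500000, 0.866025], [-0.866025, 0.500000]]
[[0.500000, 0.866025], [-0.866025, 0.500000]] × [1, -8]ᵀ ≈ [-6.4282, -4.8660]ᵀ
Result: (-6.4282, -4.8660)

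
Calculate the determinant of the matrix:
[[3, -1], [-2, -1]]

For a 2×2 matrix [[a, b], [c, d]], det = ad - bc
det = (3)(-1) - (-1)(-2) = -3 - 2 = -5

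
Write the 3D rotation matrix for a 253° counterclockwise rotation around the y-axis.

Rotation matrix for counterclockwise 253° around y-axis:
cos(253°) = -0.2924, sin(253°) = -0.9563
Result: [[-0.2924, 0, -0.9563], [0, 1, 0], [0.9563, 0, -0.2924]]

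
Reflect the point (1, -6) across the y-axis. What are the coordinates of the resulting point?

Reflection across y-axis: (1, -6) → (-1, -6)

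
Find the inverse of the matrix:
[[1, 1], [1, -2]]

For [[a,b],[c,d]], inverse = (1/det)·[[d,-b],[-c,a]]
det = (1)(-2) - (1)(1) = -2 - 1 = -3
Inverse = (1/-3)·[[-2, -1], [-1, 1]]
= [[2/3, 1/3], [1/3, -1/3]]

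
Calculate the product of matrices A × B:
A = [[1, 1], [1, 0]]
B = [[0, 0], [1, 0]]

Matrix multiplication:
C[0][0] = 1×0 + 1×1 = 1
C[0][1] = 1×0 + 1×0 = 0
C[1][0] = 1×0 + 0×1 = 0
C[1][1] = 1×0 + 0×0 = 0
Result: [[1, 0], [0, 0]]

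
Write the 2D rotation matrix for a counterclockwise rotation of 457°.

Rotation matrix formula: [[cos θ, -sin θ], [sin θ, cos θ]]
For θ = 457°:
cos(457°) = -0.1219
sin(457°) = 0.9925
Result: [[-0.1219, -0.9925], [0.9925, -0.1219]]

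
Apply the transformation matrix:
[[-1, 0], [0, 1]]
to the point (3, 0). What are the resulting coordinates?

Matrix multiplication:
[[-1, 0], [0, 1]] × [3, 0]ᵀ
= [(-1)(3) + (0)(0), (0)(3) + (1)(0)]ᵀ
= [-3, 0]ᵀ
Result: (-3, 0)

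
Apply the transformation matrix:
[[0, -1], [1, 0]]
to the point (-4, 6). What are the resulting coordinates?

Matrix multiplication:
[[0, -1], [1, 0]] × [-4, 6]ᵀ
= [(0)(-4) + (-1)(6), (1)(-4) + (0)(6)]ᵀ
= [-6, -4]ᵀ
Result: (-6, -4)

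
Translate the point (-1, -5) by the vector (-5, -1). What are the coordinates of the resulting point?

Translation by (-5, -1) (homogeneous matrix [[1, 0, -5], [0, 1, -1], [0, 0, 1]]):
x' = -1 + -5 = -6
y' = -5 + -1 = -6
Result: (-6, -6)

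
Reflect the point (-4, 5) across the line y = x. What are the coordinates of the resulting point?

Reflection across line y = x: (-4, 5) → (5, -4)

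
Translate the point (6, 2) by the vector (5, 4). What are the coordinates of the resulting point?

Translation by (5, 4) (homogeneous matrix [[1, 0, 5], [0, 1, 4], [0, 0, 1]]):
x' = 6 + 5 = 11
y' = 2 + 4 = 6
Result: (11, 6)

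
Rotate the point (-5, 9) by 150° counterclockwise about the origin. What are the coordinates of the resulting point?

Rotation matrix for 150°: [[cos 150°, -sin 150°], [sin 150°, cos 150°]] ≈ [[-0.866025, -0.500000], [0.500000, -0.866025]]
[[-0.866025, -0.500000], [0.500000, -0.866025]] × [-5, 9]ᵀ ≈ [-0.1699, -10.2942]ᵀ
Result: (-0.1699, -10.2942)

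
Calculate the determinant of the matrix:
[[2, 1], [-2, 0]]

For a 2×2 matrix [[a, b], [c, d]], det = ad - bc
det = (2)(0) - (1)(-2) = 0 - -2 = 2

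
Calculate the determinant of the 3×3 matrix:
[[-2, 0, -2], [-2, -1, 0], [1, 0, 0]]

Expansion along first row:
det = -2·det([[-1,0],[0,0]]) - 0·det([[-2,0],[1,0]]) + -2·det([[-2,-1],[1,0]])
    = -2·(-1·0 - 0·0) - 0·(-2·0 - 0·1) + -2·(-2·0 - -1·1)
    = -2·0 - 0·0 + -2·1
    = 0 + 0 + -2 = -2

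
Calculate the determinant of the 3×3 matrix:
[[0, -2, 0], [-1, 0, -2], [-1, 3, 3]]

Expansion along first row:
det = 0·det([[0,-2],[3,3]]) - -2·det([[-1,-2],[-1,3]]) + 0·det([[-1,0],[-1,3]])
    = 0·(0·3 - -2·3) - -2·(-1·3 - -2·-1) + 0·(-1·3 - 0·-1)
    = 0·6 - -2·-5 + 0·-3
    = 0 + -10 + 0 = -10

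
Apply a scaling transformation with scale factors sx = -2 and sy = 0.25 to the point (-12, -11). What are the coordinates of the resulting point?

Scaling matrix:
[[-2, 0], [0, 0.25]]
Result: (-12 × -2, -11 × 0.25) = (24, -2.75)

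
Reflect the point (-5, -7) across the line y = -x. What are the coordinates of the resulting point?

Reflection across line y = -x: (-5, -7) → (7, 5)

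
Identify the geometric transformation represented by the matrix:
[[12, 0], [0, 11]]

This matrix represents: non-uniform scaling by sx = 12, sy = 11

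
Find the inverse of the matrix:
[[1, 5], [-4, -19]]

For [[a,b],[c,d]], inverse = (1/det)·[[d,-b],[-c,a]]
det = (1)(-19) - (5)(-4) = -19 - -20 = 1
Inverse = [[-19, -5], [4, 1]]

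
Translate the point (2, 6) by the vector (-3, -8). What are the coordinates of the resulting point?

Translation by (-3, -8) (homogeneous matrix [[1, 0, -3], [0, 1, -8], [0, 0, 1]]):
x' = 2 + -3 = -1
y' = 6 + -8 = -2
Result: (-1, -2)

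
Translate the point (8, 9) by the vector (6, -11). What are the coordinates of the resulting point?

Translation by (6, -11) (homogeneous matrix [[1, 0, 6], [0, 1, -11], [0, 0, 1]]):
x' = 8 + 6 = 14
y' = 9 + -11 = -2
Result: (14, -2)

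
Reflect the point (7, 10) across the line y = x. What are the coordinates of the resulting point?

Reflection across line y = x: (7, 10) → (10, 7)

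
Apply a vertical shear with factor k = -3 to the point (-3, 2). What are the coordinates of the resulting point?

Shear matrix for vertical shear with factor k = -3:
[[1, 0], [-3, 1]]
Result: (-3, 2) → (-3, 11)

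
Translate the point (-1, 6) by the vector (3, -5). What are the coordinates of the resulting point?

Translation by (3, -5) (homogeneous matrix [[1, 0, 3], [0, 1, -5], [0, 0, 1]]):
x' = -1 + 3 = 2
y' = 6 + -5 = 1
Result: (2, 1)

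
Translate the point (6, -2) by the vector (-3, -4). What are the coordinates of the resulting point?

Translation by (-3, -4) (homogeneous matrix [[1, 0, -3], [0, 1, -4], [0, 0, 1]]):
x' = 6 + -3 = 3
y' = -2 + -4 = -6
Result: (3, -6)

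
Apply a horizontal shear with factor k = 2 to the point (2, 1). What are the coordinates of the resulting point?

Shear matrix for horizontal shear with factor k = 2:
[[1, 2], [0, 1]]
Result: (2, 1) → (4, 1)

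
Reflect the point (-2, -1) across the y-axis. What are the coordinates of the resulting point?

Reflection across y-axis: (-2, -1) → (2, -1)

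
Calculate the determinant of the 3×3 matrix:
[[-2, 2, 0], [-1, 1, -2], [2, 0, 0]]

Expansion along first row:
det = -2·det([[1,-2],[0,0]]) - 2·det([[-1,-2],[2,0]]) + 0·det([[-1,1],[2,0]])
    = -2·(1·0 - -2·0) - 2·(-1·0 - -2·2) + 0·(-1·0 - 1·2)
    = -2·0 - 2·4 + 0·-2
    = 0 + -8 + 0 = -8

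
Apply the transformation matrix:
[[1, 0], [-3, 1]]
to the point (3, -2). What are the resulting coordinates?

Matrix multiplication:
[[1, 0], [-3, 1]] × [3, -2]ᵀ
= [(1)(3) + (0)(-2), (-3)(3) + (1)(-2)]ᵀ
= [3, -11]ᵀ
Result: (3, -11)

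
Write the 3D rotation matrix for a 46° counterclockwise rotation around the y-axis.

Rotation matrix for counterclockwise 46° around y-axis:
cos(46°) = 0.6947, sin(46°) = 0.7193
Result: [[0.6947, 0, 0.7193], [0, 1, 0], [-0.7193, 0, 0.6947]]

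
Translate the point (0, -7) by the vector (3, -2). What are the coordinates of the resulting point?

Translation by (3, -2) (homogeneous matrix [[1, 0, 3], [0, 1, -2], [0, 0, 1]]):
x' = 0 + 3 = 3
y' = -7 + -2 = -9
Result: (3, -9)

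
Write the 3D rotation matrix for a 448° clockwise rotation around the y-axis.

Rotation matrix for clockwise 448° around y-axis:
A clockwise rotation by 448° is a counterclockwise rotation by -448°.
cos(-448°) = 0.0349, sin(-448°) = -0.9994
Result: [[0.0349, 0, -0.9994], [0, 1, 0], [0.9994, 0, 0.0349]]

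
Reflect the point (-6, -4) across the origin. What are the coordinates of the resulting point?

Reflection across origin: (-6, -4) → (6, 4)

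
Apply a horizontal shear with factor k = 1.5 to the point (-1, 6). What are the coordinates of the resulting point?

Shear matrix for horizontal shear with factor k = 1.5:
[[1, 1.50], [0, 1]]
Result: (-1, 6) → (8, 6)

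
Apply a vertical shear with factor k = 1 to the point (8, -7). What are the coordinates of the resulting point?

Shear matrix for vertical shear with factor k = 1:
[[1, 0], [1, 1]]
Result: (8, -7) → (8, 1)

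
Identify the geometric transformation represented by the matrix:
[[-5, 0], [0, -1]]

This matrix represents: non-uniform scaling by sx = -5, sy = -1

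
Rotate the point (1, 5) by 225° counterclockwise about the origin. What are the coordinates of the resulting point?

Rotation matrix for 225°: [[cos 225°, -sin 225°], [sin 225°, cos 225°]] ≈ [[-0.707107, 0.707107], [-0.707107, -0.707107]]
[[-0.707107, 0.707107], [-0.707107, -0.707107]] × [1, 5]ᵀ ≈ [2.8284, -4.2426]ᵀ
Result: (2.8284, -4.2426)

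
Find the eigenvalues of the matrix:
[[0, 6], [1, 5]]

Characteristic equation: det(A - λI) = 0
λ² - (trace)λ + (det) = 0
trace = 0 + 5 = 5, det = (0)(5) - (6)(1) = -6
λ² - (5)λ + (-6) = 0
λ = (5 ± √((5)² - 4·(-6))) / 2 = (5 ± √49) / 2
Solving: λ = -1, 6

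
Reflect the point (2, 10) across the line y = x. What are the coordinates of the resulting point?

Reflection across line y = x: (2, 10) → (10, 2)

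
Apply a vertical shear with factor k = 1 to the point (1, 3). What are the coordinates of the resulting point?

Shear matrix for vertical shear with factor k = 1:
[[1, 0], [1, 1]]
Result: (1, 3) → (1, 4)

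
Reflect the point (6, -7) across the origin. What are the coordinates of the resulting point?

Reflection across origin: (6, -7) → (-6, 7)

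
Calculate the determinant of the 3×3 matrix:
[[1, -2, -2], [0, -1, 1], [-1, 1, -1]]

Expansion along first row:
det = 1·det([[-1,1],[1,-1]]) - -2·det([[0,1],[-1,-1]]) + -2·det([[0,-1],[-1,1]])
    = 1·(-1·-1 - 1·1) - -2·(0·-1 - 1·-1) + -2·(0·1 - -1·-1)
    = 1·0 - -2·1 + -2·-1
    = 0 + 2 + 2 = 4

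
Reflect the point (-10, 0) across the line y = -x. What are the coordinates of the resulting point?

Reflection across line y = -x: (-10, 0) → (0, 10)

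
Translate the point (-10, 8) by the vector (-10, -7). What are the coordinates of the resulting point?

Translation by (-10, -7) (homogeneous matrix [[1, 0, -10], [0, 1, -7], [0, 0, 1]]):
x' = -10 + -10 = -20
y' = 8 + -7 = 1
Result: (-20, 1)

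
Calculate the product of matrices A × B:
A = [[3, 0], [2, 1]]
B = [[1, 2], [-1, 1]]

Matrix multiplication:
C[0][0] = 3×1 + 0×-1 = 3
C[0][1] = 3×2 + 0×1 = 6
C[1][0] = 2×1 + 1×-1 = 1
C[1][1] = 2×2 + 1×1 = 5
Result: [[3, 6], [1, 5]]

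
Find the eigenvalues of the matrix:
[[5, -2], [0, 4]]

Characteristic equation: det(A - λI) = 0
λ² - (trace)λ + (det) = 0
trace = 5 + 4 = 9, det = (5)(4) - (-2)(0) = 20
λ² - (9)λ + (20) = 0
λ = (9 ± √((9)² - 4·(20))) / 2 = (9 ± √1) / 2
Solving: λ = 4, 5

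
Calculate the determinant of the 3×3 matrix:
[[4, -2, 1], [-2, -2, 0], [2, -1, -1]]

Expansion along first row:
det = 4·det([[-2,0],[-1,-1]]) - -2·det([[-2,0],[2,-1]]) + 1·det([[-2,-2],[2,-1]])
    = 4·(-2·-1 - 0·-1) - -2·(-2·-1 - 0·2) + 1·(-2·-1 - -2·2)
    = 4·2 - -2·2 + 1·6
    = 8 + 4 + 6 = 18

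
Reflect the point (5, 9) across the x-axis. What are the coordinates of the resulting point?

Reflection across x-axis: (5, 9) → (5, -9)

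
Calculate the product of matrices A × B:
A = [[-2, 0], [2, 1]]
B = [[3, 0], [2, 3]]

Matrix multiplication:
C[0][0] = -2×3 + 0×2 = -6
C[0][1] = -2×0 + 0×3 = 0
C[1][0] = 2×3 + 1×2 = 8
C[1][1] = 2×0 + 1×3 = 3
Result: [[-6, 0], [8, 3]]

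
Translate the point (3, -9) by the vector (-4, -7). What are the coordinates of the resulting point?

Translation by (-4, -7) (homogeneous matrix [[1, 0, -4], [0, 1, -7], [0, 0, 1]]):
x' = 3 + -4 = -1
y' = -9 + -7 = -16
Result: (-1, -16)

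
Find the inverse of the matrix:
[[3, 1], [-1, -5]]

For [[a,b],[c,d]], inverse = (1/det)·[[d,-b],[-c,a]]
det = (3)(-5) - (1)(-1) = -15 - -1 = -14
Inverse = (1/-14)·[[-5, -1], [1, 3]]
= [[5/14, 1/14], [-1/14, -3/14]]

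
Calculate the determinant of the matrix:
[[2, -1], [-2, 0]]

For a 2×2 matrix [[a, b], [c, d]], det = ad - bc
det = (2)(0) - (-1)(-2) = 0 - 2 = -2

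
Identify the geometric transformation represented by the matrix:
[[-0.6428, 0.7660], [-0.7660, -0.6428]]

This matrix represents: rotation by 230° counterclockwise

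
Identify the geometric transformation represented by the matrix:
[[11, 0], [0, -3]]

This matrix represents: non-uniform scaling by sx = 11, sy = -3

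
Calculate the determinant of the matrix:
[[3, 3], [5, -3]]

For a 2×2 matrix [[a, b], [c, d]], det = ad - bc
det = (3)(-3) - (3)(5) = -9 - 15 = -24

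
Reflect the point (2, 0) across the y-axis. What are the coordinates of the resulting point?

Reflection across y-axis: (2, 0) → (-2, 0)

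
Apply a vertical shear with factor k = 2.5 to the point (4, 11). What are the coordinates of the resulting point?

Shear matrix for vertical shear with factor k = 2.5:
[[1, 0], [2.50, 1]]
Result: (4, 11) → (4, 21)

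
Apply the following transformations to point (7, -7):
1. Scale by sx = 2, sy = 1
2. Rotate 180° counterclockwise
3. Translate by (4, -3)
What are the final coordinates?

Step 1: Scale → (14, -7)
Step 2: Rotate 180° → (-14, 7)
Step 3: Translate → (-10, 4)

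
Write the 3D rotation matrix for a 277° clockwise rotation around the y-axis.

Rotation matrix for clockwise 277° around y-axis:
A clockwise rotation by 277° is a counterclockwise rotation by -277°.
cos(-277°) = 0.1219, sin(-277°) = 0.9925
Result: [[0.1219, 0, 0.9925], [0, 1, 0], [-0.9925, 0, 0.1219]]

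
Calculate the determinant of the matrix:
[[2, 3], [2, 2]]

For a 2×2 matrix [[a, b], [c, d]], det = ad - bc
det = (2)(2) - (3)(2) = 4 - 6 = -2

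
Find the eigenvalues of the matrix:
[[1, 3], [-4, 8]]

Characteristic equation: det(A - λI) = 0
λ² - (trace)λ + (det) = 0
trace = 1 + 8 = 9, det = (1)(8) - (3)(-4) = 20
λ² - (9)λ + (20) = 0
λ = (9 ± √((9)² - 4·(20))) / 2 = (9 ± √1) / 2
Solving: λ = 4, 5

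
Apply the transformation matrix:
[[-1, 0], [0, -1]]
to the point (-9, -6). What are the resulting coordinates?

Matrix multiplication:
[[-1, 0], [0, -1]] × [-9, -6]ᵀ
= [(-1)(-9) + (0)(-6), (0)(-9) + (-1)(-6)]ᵀ
= [9, 6]ᵀ
Result: (9, 6)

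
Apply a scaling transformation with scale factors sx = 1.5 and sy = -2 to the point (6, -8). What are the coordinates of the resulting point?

Scaling matrix:
[[1.50, 0], [0, -2]]
Result: (6 × 1.5, -8 × -2) = (9, 16)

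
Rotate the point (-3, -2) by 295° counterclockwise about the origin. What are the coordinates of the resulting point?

Rotation matrix for 295°: [[cos 295°, -sin 295°], [sin 295°, cos 295°]] ≈ [[0.422618, 0.906308], [-0.906308, 0.422618]]
[[0.422618, 0.906308], [-0.906308, 0.422618]] × [-3, -2]ᵀ ≈ [-3.0805, 1.8737]ᵀ
Result: (-3.0805, 1.8737)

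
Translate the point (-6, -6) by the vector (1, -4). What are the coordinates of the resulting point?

Translation by (1, -4) (homogeneous matrix [[1, 0, 1], [0, 1, -4], [0, 0, 1]]):
x' = -6 + 1 = -5
y' = -6 + -4 = -10
Result: (-5, -10)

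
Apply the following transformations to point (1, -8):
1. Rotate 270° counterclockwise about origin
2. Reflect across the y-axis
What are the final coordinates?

Step 1: Rotate 270° → (-8, -1)
Step 2: Reflect across y-axis → (8, -1)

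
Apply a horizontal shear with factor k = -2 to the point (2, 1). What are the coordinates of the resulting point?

Shear matrix for horizontal shear with factor k = -2:
[[1, -2], [0, 1]]
Result: (2, 1) → (0, 1)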